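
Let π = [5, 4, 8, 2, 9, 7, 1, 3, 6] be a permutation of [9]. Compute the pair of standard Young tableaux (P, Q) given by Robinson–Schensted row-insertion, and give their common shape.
P = [1, 3, 6] / [2, 7, 9] / [4, 8] / [5];  Q = [1, 3, 5] / [2, 6, 9] / [4, 8] / [7];  common shape = (3, 3, 2, 1)

Row-insert the values π_1, π_2, … into P one at a time, bumping the leftmost entry strictly greater than the inserted value down to the next row. The recording tableau Q records, in position (i, j), the step at which that cell was added to P.
  Insert 5 (step 1): P = [5];  Q = [1]
  Insert 4 (step 2): P = [4] / [5];  Q = [1] / [2]
  Insert 8 (step 3): P = [4, 8] / [5];  Q = [1, 3] / [2]
  Insert 2 (step 4): P = [2, 8] / [4] / [5];  Q = [1, 3] / [2] / [4]
  Insert 9 (step 5): P = [2, 8, 9] / [4] / [5];  Q = [1, 3, 5] / [2] / [4]
  Insert 7 (step 6): P = [2, 7, 9] / [4, 8] / [5];  Q = [1, 3, 5] / [2, 6] / [4]
  Insert 1 (step 7): P = [1, 7, 9] / [2, 8] / [4] / [5];  Q = [1, 3, 5] / [2, 6] / [4] / [7]
  Insert 3 (step 8): P = [1, 3, 9] / [2, 7] / [4, 8] / [5];  Q = [1, 3, 5] / [2, 6] / [4, 8] / [7]
  Insert 6 (step 9): P = [1, 3, 6] / [2, 7, 9] / [4, 8] / [5];  Q = [1, 3, 5] / [2, 6, 9] / [4, 8] / [7]
Final shape: (3, 3, 2, 1).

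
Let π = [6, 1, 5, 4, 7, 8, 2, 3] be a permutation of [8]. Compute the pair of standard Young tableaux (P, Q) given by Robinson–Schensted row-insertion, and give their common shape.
P = [1, 2, 3, 8] / [4, 7] / [5] / [6];  Q = [1, 3, 5, 6] / [2, 8] / [4] / [7];  common shape = (4, 2, 1, 1)

Row-insert the values π_1, π_2, … into P one at a time, bumping the leftmost entry strictly greater than the inserted value down to the next row. The recording tableau Q records, in position (i, j), the step at which that cell was added to P.
  Insert 6 (step 1): P = [6];  Q = [1]
  Insert 1 (step 2): P = [1] / [6];  Q = [1] / [2]
  Insert 5 (step 3): P = [1, 5] / [6];  Q = [1, 3] / [2]
  Insert 4 (step 4): P = [1, 4] / [5] / [6];  Q = [1, 3] / [2] / [4]
  Insert 7 (step 5): P = [1, 4, 7] / [5] / [6];  Q = [1, 3, 5] / [2] / [4]
  Insert 8 (step 6): P = [1, 4, 7, 8] / [5] / [6];  Q = [1, 3, 5, 6] / [2] / [4]
  Insert 2 (step 7): P = [1, 2, 7, 8] / [4] / [5] / [6];  Q = [1, 3, 5, 6] / [2] / [4] / [7]
  Insert 3 (step 8): P = [1, 2, 3, 8] / [4, 7] / [5] / [6];  Q = [1, 3, 5, 6] / [2, 8] / [4] / [7]
Final shape: (4, 2, 1, 1).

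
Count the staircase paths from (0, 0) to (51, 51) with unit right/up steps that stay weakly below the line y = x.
C_51 = 7684785670514316385230816156

These NE paths below the diagonal are counted by the Catalan number C_n = (1/(n + 1)) · C(2n, n). For n = 51: C_51 = (1/52) · C(102, 51) = 399608854866744452032002440112/52 = 7684785670514316385230816156.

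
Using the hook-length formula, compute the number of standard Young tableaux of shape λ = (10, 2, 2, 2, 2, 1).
# SYT of shape (10, 2, 2, 2, 2, 1) = 1790712

Hook-length formula: f^λ = n! / Π hook(c), product over all cells c of the Young diagram. For λ = (10, 2, 2, 2, 2, 1), n = 19 boxes. Hook lengths by row (left-to-right, top-to-bottom): [15, 13, 8, 7, 6, 5, 4, 3, 2, 1]; [6, 4]; [5, 3]; [4, 2]; [3, 1]; [1]. Product of hooks = 67931136000. So f^λ = 19! / 67931136000 = 121645100408832000 / 67931136000 = 1790712.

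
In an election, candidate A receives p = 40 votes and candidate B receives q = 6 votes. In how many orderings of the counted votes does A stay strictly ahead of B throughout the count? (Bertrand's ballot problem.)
Strict-lead orderings = 6923301

Total orderings of the 46 votes with 40 for A: C(46, 40) = 9366819. By the Bertrand ballot formula (Cycle Lemma / reflection principle), the number of orderings in which A is strictly ahead of B throughout is (p − q)/(p + q) · C(p + q, p) = (40 − 6)/(40 + 6) · 9366819 = 6923301.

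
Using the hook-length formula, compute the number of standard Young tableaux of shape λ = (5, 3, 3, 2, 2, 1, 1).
# SYT of shape (5, 3, 3, 2, 2, 1, 1) = 2255526

Hook-length formula: f^λ = n! / Π hook(c), product over all cells c of the Young diagram. For λ = (5, 3, 3, 2, 2, 1, 1), n = 17 boxes. Hook lengths by row (left-to-right, top-to-bottom): [11, 8, 5, 2, 1]; [8, 5, 2]; [7, 4, 1]; [5, 2]; [4, 1]; [2]; [1]. Product of hooks = 157696000. So f^λ = 17! / 157696000 = 355687428096000 / 157696000 = 2255526.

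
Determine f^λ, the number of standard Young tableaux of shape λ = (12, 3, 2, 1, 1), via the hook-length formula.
# SYT of shape (12, 3, 2, 1, 1) = 1017450

Hook-length formula: f^λ = n! / Π hook(c), product over all cells c of the Young diagram. For λ = (12, 3, 2, 1, 1), n = 19 boxes. Hook lengths by row (left-to-right, top-to-bottom): [16, 13, 11, 9, 8, 7, 6, 5, 4, 3, 2, 1]; [6, 3, 1]; [4, 1]; [2]; [1]. Product of hooks = 119558799360. So f^λ = 19! / 119558799360 = 121645100408832000 / 119558799360 = 1017450.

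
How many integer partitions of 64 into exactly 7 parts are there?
p(64, 7 parts) = 34082

Partitions of n into exactly k parts are in bijection with partitions of n − k into at most k parts (subtract 1 from each part). So p(64, exactly 7) = p(57, parts ≤ 7). Computing via the recurrence p(m, j) = p(m, j−1) + p(m−j, j) gives 34082.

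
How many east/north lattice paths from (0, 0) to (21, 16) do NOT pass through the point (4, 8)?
Number of paths = 12340395045

Total paths from (0, 0) to (21, 16): C(37, 21) = 12875774670. Paths through (4, 8): (paths (0, 0) → (4, 8)) × (paths (4, 8) → (21, 16)) = C(12, 4) · C(25, 17) = 495 · 1081575 = 535379625. Avoidance count = 12875774670 − 535379625 = 12340395045.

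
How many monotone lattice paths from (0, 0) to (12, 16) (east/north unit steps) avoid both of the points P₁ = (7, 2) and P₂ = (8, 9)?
Number of paths = 22075887

Inclusion–exclusion. Total paths: C(28, 12) = 30421755. Through P₁: C(9, 7)·C(19, 5) = 418608. Through P₂: C(17, 8)·C(11, 4) = 8022300. Since P₁ is strictly southwest of P₂, a monotone path through both must visit P₁ then P₂; paths through both = C(9, 7)·C(8, 1)·C(11, 4) = 95040. Avoid both = 30421755 − 418608 − 8022300 + 95040 = 22075887.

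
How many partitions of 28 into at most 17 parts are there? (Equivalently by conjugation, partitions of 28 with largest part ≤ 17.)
p(28, parts ≤ 17) = 3579

Use the recurrence p(n, m) = p(n, m−1) + p(n−m, m): either the largest part is < m (count p(n, m−1)) or the largest part is exactly m (remove one copy of m, count p(n−m, m)). With p(0, ·) = 1 this gives p(28, parts ≤ 17) = 3579. (By conjugating Young diagrams, this also counts partitions of 28 into at most 17 parts.)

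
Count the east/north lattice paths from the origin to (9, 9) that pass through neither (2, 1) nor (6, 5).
Number of paths = 20495

Inclusion–exclusion. Total paths: C(18, 9) = 48620. Through P₁: C(3, 2)·C(15, 7) = 19305. Through P₂: C(11, 6)·C(7, 3) = 16170. Since P₁ is strictly southwest of P₂, a monotone path through both must visit P₁ then P₂; paths through both = C(3, 2)·C(8, 4)·C(7, 3) = 7350. Avoid both = 48620 − 19305 − 16170 + 7350 = 20495.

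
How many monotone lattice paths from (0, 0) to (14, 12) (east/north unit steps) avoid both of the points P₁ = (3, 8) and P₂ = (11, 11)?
Number of paths = 6719647

Inclusion–exclusion. Total paths: C(26, 14) = 9657700. Through P₁: C(11, 3)·C(15, 11) = 225225. Through P₂: C(22, 11)·C(4, 3) = 2821728. Since P₁ is strictly southwest of P₂, a monotone path through both must visit P₁ then P₂; paths through both = C(11, 3)·C(11, 8)·C(4, 3) = 108900. Avoid both = 9657700 − 225225 − 2821728 + 108900 = 6719647.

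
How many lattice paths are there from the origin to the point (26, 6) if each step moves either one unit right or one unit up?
Number of paths = 906192

A monotone lattice path from (0, 0) to (26, 6) consists of 26 east steps and 6 north steps in some order, so it is determined by which 26 of the 32 steps are east. The count is C(32, 26) = 906192.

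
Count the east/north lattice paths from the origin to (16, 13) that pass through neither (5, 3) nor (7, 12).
Number of paths = 47638739

Inclusion–exclusion. Total paths: C(29, 16) = 67863915. Through P₁: C(8, 5)·C(21, 11) = 19752096. Through P₂: C(19, 7)·C(10, 9) = 503880. Since P₁ is strictly southwest of P₂, a monotone path through both must visit P₁ then P₂; paths through both = C(8, 5)·C(11, 2)·C(10, 9) = 30800. Avoid both = 67863915 − 19752096 − 503880 + 30800 = 47638739.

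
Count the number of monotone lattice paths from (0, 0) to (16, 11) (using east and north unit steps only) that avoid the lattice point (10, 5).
Number of paths = 10263123

Total paths from (0, 0) to (16, 11): C(27, 16) = 13037895. Paths through (10, 5): (paths (0, 0) → (10, 5)) × (paths (10, 5) → (16, 11)) = C(15, 10) · C(12, 6) = 3003 · 924 = 2774772. Avoidance count = 13037895 − 2774772 = 10263123.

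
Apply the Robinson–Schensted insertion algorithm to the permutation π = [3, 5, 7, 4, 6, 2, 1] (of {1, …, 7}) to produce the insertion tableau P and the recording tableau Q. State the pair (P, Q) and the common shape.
P = [1, 4, 6] / [2, 7] / [3] / [5];  Q = [1, 2, 3] / [4, 5] / [6] / [7];  common shape = (3, 2, 1, 1)

Row-insert the values π_1, π_2, … into P one at a time, bumping the leftmost entry strictly greater than the inserted value down to the next row. The recording tableau Q records, in position (i, j), the step at which that cell was added to P.
  Insert 3 (step 1): P = [3];  Q = [1]
  Insert 5 (step 2): P = [3, 5];  Q = [1, 2]
  Insert 7 (step 3): P = [3, 5, 7];  Q = [1, 2, 3]
  Insert 4 (step 4): P = [3, 4, 7] / [5];  Q = [1, 2, 3] / [4]
  Insert 6 (step 5): P = [3, 4, 6] / [5, 7];  Q = [1, 2, 3] / [4, 5]
  Insert 2 (step 6): P = [2, 4, 6] / [3, 7] / [5];  Q = [1, 2, 3] / [4, 5] / [6]
  Insert 1 (step 7): P = [1, 4, 6] / [2, 7] / [3] / [5];  Q = [1, 2, 3] / [4, 5] / [6] / [7]
Final shape: (3, 2, 1, 1).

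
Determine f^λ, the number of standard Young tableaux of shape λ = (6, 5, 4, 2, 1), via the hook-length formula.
# SYT of shape (6, 5, 4, 2, 1) = 10720710

Hook-length formula: f^λ = n! / Π hook(c), product over all cells c of the Young diagram. For λ = (6, 5, 4, 2, 1), n = 18 boxes. Hook lengths by row (left-to-right, top-to-bottom): [10, 8, 6, 5, 3, 1]; [8, 6, 4, 3, 1]; [6, 4, 2, 1]; [3, 1]; [1]. Product of hooks = 597196800. So f^λ = 18! / 597196800 = 6402373705728000 / 597196800 = 10720710.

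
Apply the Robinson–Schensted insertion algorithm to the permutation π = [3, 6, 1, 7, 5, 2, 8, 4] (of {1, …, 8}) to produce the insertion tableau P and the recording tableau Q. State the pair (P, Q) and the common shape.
P = [1, 2, 4, 8] / [3, 5, 7] / [6];  Q = [1, 2, 4, 7] / [3, 5, 8] / [6];  common shape = (4, 3, 1)

Row-insert the values π_1, π_2, … into P one at a time, bumping the leftmost entry strictly greater than the inserted value down to the next row. The recording tableau Q records, in position (i, j), the step at which that cell was added to P.
  Insert 3 (step 1): P = [3];  Q = [1]
  Insert 6 (step 2): P = [3, 6];  Q = [1, 2]
  Insert 1 (step 3): P = [1, 6] / [3];  Q = [1, 2] / [3]
  Insert 7 (step 4): P = [1, 6, 7] / [3];  Q = [1, 2, 4] / [3]
  Insert 5 (step 5): P = [1, 5, 7] / [3, 6];  Q = [1, 2, 4] / [3, 5]
  Insert 2 (step 6): P = [1, 2, 7] / [3, 5] / [6];  Q = [1, 2, 4] / [3, 5] / [6]
  Insert 8 (step 7): P = [1, 2, 7, 8] / [3, 5] / [6];  Q = [1, 2, 4, 7] / [3, 5] / [6]
  Insert 4 (step 8): P = [1, 2, 4, 8] / [3, 5, 7] / [6];  Q = [1, 2, 4, 7] / [3, 5, 8] / [6]
Final shape: (4, 3, 1).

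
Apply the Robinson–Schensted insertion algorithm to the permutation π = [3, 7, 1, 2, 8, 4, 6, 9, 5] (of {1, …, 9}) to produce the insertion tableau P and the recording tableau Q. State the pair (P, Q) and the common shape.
P = [1, 2, 4, 5, 9] / [3, 6, 8] / [7];  Q = [1, 2, 5, 7, 8] / [3, 4, 6] / [9];  common shape = (5, 3, 1)

Row-insert the values π_1, π_2, … into P one at a time, bumping the leftmost entry strictly greater than the inserted value down to the next row. The recording tableau Q records, in position (i, j), the step at which that cell was added to P.
  Insert 3 (step 1): P = [3];  Q = [1]
  Insert 7 (step 2): P = [3, 7];  Q = [1, 2]
  Insert 1 (step 3): P = [1, 7] / [3];  Q = [1, 2] / [3]
  Insert 2 (step 4): P = [1, 2] / [3, 7];  Q = [1, 2] / [3, 4]
  Insert 8 (step 5): P = [1, 2, 8] / [3, 7];  Q = [1, 2, 5] / [3, 4]
  Insert 4 (step 6): P = [1, 2, 4] / [3, 7, 8];  Q = [1, 2, 5] / [3, 4, 6]
  Insert 6 (step 7): P = [1, 2, 4, 6] / [3, 7, 8];  Q = [1, 2, 5, 7] / [3, 4, 6]
  Insert 9 (step 8): P = [1, 2, 4, 6, 9] / [3, 7, 8];  Q = [1, 2, 5, 7, 8] / [3, 4, 6]
  Insert 5 (step 9): P = [1, 2, 4, 5, 9] / [3, 6, 8] / [7];  Q = [1, 2, 5, 7, 8] / [3, 4, 6] / [9]
Final shape: (5, 3, 1).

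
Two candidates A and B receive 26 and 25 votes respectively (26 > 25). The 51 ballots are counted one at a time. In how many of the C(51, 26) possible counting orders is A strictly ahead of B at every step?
Strict-lead orderings = 4861946401452

Total orderings of the 51 votes with 26 for A: C(51, 26) = 247959266474052. By the Bertrand ballot formula (Cycle Lemma / reflection principle), the number of orderings in which A is strictly ahead of B throughout is (p − q)/(p + q) · C(p + q, p) = (26 − 25)/(26 + 25) · 247959266474052 = 4861946401452.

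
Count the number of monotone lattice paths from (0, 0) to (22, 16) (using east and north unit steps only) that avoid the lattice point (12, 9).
Number of paths = 16523623790

Total paths from (0, 0) to (22, 16): C(38, 22) = 22239974430. Paths through (12, 9): (paths (0, 0) → (12, 9)) × (paths (12, 9) → (22, 16)) = C(21, 12) · C(17, 10) = 293930 · 19448 = 5716350640. Avoidance count = 22239974430 − 5716350640 = 16523623790.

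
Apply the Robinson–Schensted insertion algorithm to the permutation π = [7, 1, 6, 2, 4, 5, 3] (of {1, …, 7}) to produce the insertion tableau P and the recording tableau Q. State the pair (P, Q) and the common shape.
P = [1, 2, 3, 5] / [4] / [6] / [7];  Q = [1, 3, 5, 6] / [2] / [4] / [7];  common shape = (4, 1, 1, 1)

Row-insert the values π_1, π_2, … into P one at a time, bumping the leftmost entry strictly greater than the inserted value down to the next row. The recording tableau Q records, in position (i, j), the step at which that cell was added to P.
  Insert 7 (step 1): P = [7];  Q = [1]
  Insert 1 (step 2): P = [1] / [7];  Q = [1] / [2]
  Insert 6 (step 3): P = [1, 6] / [7];  Q = [1, 3] / [2]
  Insert 2 (step 4): P = [1, 2] / [6] / [7];  Q = [1, 3] / [2] / [4]
  Insert 4 (step 5): P = [1, 2, 4] / [6] / [7];  Q = [1, 3, 5] / [2] / [4]
  Insert 5 (step 6): P = [1, 2, 4, 5] / [6] / [7];  Q = [1, 3, 5, 6] / [2] / [4]
  Insert 3 (step 7): P = [1, 2, 3, 5] / [4] / [6] / [7];  Q = [1, 3, 5, 6] / [2] / [4] / [7]
Final shape: (4, 1, 1, 1).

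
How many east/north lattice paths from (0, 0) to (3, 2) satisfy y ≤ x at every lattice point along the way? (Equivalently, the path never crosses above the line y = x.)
Number of paths = 5

By the reflection principle (André's argument), the number of monotone paths to (3, 2) with n ≤ m that never go above y = x is C(5, 3) − C(5, 4) = 10 − 5 = 5.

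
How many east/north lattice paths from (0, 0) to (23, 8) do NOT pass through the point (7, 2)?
Number of paths = 5202657

Total paths from (0, 0) to (23, 8): C(31, 23) = 7888725. Paths through (7, 2): (paths (0, 0) → (7, 2)) × (paths (7, 2) → (23, 8)) = C(9, 7) · C(22, 16) = 36 · 74613 = 2686068. Avoidance count = 7888725 − 2686068 = 5202657.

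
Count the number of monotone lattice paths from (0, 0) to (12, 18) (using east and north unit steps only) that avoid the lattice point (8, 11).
Number of paths = 61551165

Total paths from (0, 0) to (12, 18): C(30, 12) = 86493225. Paths through (8, 11): (paths (0, 0) → (8, 11)) × (paths (8, 11) → (12, 18)) = C(19, 8) · C(11, 4) = 75582 · 330 = 24942060. Avoidance count = 86493225 − 24942060 = 61551165.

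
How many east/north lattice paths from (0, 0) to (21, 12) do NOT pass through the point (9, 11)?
Number of paths = 352633840

Total paths from (0, 0) to (21, 12): C(33, 21) = 354817320. Paths through (9, 11): (paths (0, 0) → (9, 11)) × (paths (9, 11) → (21, 12)) = C(20, 9) · C(13, 12) = 167960 · 13 = 2183480. Avoidance count = 354817320 − 2183480 = 352633840.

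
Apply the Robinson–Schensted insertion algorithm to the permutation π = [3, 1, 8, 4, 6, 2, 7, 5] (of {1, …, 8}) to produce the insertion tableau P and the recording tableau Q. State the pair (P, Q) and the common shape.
P = [1, 2, 5, 7] / [3, 4, 6] / [8];  Q = [1, 3, 5, 7] / [2, 4, 8] / [6];  common shape = (4, 3, 1)

Row-insert the values π_1, π_2, … into P one at a time, bumping the leftmost entry strictly greater than the inserted value down to the next row. The recording tableau Q records, in position (i, j), the step at which that cell was added to P.
  Insert 3 (step 1): P = [3];  Q = [1]
  Insert 1 (step 2): P = [1] / [3];  Q = [1] / [2]
  Insert 8 (step 3): P = [1, 8] / [3];  Q = [1, 3] / [2]
  Insert 4 (step 4): P = [1, 4] / [3, 8];  Q = [1, 3] / [2, 4]
  Insert 6 (step 5): P = [1, 4, 6] / [3, 8];  Q = [1, 3, 5] / [2, 4]
  Insert 2 (step 6): P = [1, 2, 6] / [3, 4] / [8];  Q = [1, 3, 5] / [2, 4] / [6]
  Insert 7 (step 7): P = [1, 2, 6, 7] / [3, 4] / [8];  Q = [1, 3, 5, 7] / [2, 4] / [6]
  Insert 5 (step 8): P = [1, 2, 5, 7] / [3, 4, 6] / [8];  Q = [1, 3, 5, 7] / [2, 4, 8] / [6]
Final shape: (4, 3, 1).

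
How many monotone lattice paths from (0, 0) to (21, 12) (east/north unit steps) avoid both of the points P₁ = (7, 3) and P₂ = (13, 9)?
Number of paths = 192975420

Inclusion–exclusion. Total paths: C(33, 21) = 354817320. Through P₁: C(10, 7)·C(23, 14) = 98062800. Through P₂: C(22, 13)·C(11, 8) = 82074300. Since P₁ is strictly southwest of P₂, a monotone path through both must visit P₁ then P₂; paths through both = C(10, 7)·C(12, 6)·C(11, 8) = 18295200. Avoid both = 354817320 − 98062800 − 82074300 + 18295200 = 192975420.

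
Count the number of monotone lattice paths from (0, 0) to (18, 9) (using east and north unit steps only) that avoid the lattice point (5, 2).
Number of paths = 3058905

Total paths from (0, 0) to (18, 9): C(27, 18) = 4686825. Paths through (5, 2): (paths (0, 0) → (5, 2)) × (paths (5, 2) → (18, 9)) = C(7, 5) · C(20, 13) = 21 · 77520 = 1627920. Avoidance count = 4686825 − 1627920 = 3058905.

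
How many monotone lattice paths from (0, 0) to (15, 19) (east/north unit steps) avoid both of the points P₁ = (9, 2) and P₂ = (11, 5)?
Number of paths = 1838732355

Inclusion–exclusion. Total paths: C(34, 15) = 1855967520. Through P₁: C(11, 9)·C(23, 6) = 5552085. Through P₂: C(16, 11)·C(18, 4) = 13366080. Since P₁ is strictly southwest of P₂, a monotone path through both must visit P₁ then P₂; paths through both = C(11, 9)·C(5, 2)·C(18, 4) = 1683000. Avoid both = 1855967520 − 5552085 − 13366080 + 1683000 = 1838732355.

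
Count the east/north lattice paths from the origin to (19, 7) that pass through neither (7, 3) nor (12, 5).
Number of paths = 307352

Inclusion–exclusion. Total paths: C(26, 19) = 657800. Through P₁: C(10, 7)·C(16, 12) = 218400. Through P₂: C(17, 12)·C(9, 7) = 222768. Since P₁ is strictly southwest of P₂, a monotone path through both must visit P₁ then P₂; paths through both = C(10, 7)·C(7, 5)·C(9, 7) = 90720. Avoid both = 657800 − 218400 − 222768 + 90720 = 307352.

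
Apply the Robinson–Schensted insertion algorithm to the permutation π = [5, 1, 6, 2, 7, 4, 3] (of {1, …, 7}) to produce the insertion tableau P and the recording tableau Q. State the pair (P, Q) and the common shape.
P = [1, 2, 3] / [4, 6, 7] / [5];  Q = [1, 3, 5] / [2, 4, 6] / [7];  common shape = (3, 3, 1)

Row-insert the values π_1, π_2, … into P one at a time, bumping the leftmost entry strictly greater than the inserted value down to the next row. The recording tableau Q records, in position (i, j), the step at which that cell was added to P.
  Insert 5 (step 1): P = [5];  Q = [1]
  Insert 1 (step 2): P = [1] / [5];  Q = [1] / [2]
  Insert 6 (step 3): P = [1, 6] / [5];  Q = [1, 3] / [2]
  Insert 2 (step 4): P = [1, 2] / [5, 6];  Q = [1, 3] / [2, 4]
  Insert 7 (step 5): P = [1, 2, 7] / [5, 6];  Q = [1, 3, 5] / [2, 4]
  Insert 4 (step 6): P = [1, 2, 4] / [5, 6, 7];  Q = [1, 3, 5] / [2, 4, 6]
  Insert 3 (step 7): P = [1, 2, 3] / [4, 6, 7] / [5];  Q = [1, 3, 5] / [2, 4, 6] / [7]
Final shape: (3, 3, 1).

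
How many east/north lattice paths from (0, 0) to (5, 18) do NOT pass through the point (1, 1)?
Number of paths = 21679

Total paths from (0, 0) to (5, 18): C(23, 5) = 33649. Paths through (1, 1): (paths (0, 0) → (1, 1)) × (paths (1, 1) → (5, 18)) = C(2, 1) · C(21, 4) = 2 · 5985 = 11970. Avoidance count = 33649 − 11970 = 21679.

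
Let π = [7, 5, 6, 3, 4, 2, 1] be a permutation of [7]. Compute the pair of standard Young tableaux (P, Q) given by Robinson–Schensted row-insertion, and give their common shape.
P = [1, 4] / [2, 6] / [3] / [5] / [7];  Q = [1, 3] / [2, 5] / [4] / [6] / [7];  common shape = (2, 2, 1, 1, 1)

Row-insert the values π_1, π_2, … into P one at a time, bumping the leftmost entry strictly greater than the inserted value down to the next row. The recording tableau Q records, in position (i, j), the step at which that cell was added to P.
  Insert 7 (step 1): P = [7];  Q = [1]
  Insert 5 (step 2): P = [5] / [7];  Q = [1] / [2]
  Insert 6 (step 3): P = [5, 6] / [7];  Q = [1, 3] / [2]
  Insert 3 (step 4): P = [3, 6] / [5] / [7];  Q = [1, 3] / [2] / [4]
  Insert 4 (step 5): P = [3, 4] / [5, 6] / [7];  Q = [1, 3] / [2, 5] / [4]
  Insert 2 (step 6): P = [2, 4] / [3, 6] / [5] / [7];  Q = [1, 3] / [2, 5] / [4] / [6]
  Insert 1 (step 7): P = [1, 4] / [2, 6] / [3] / [5] / [7];  Q = [1, 3] / [2, 5] / [4] / [6] / [7]
Final shape: (2, 2, 1, 1, 1).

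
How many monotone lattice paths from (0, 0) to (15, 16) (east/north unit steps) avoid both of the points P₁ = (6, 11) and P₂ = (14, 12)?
Number of paths = 228031863

Inclusion–exclusion. Total paths: C(31, 15) = 300540195. Through P₁: C(17, 6)·C(14, 9) = 24776752. Through P₂: C(26, 14)·C(5, 1) = 48288500. Since P₁ is strictly southwest of P₂, a monotone path through both must visit P₁ then P₂; paths through both = C(17, 6)·C(9, 8)·C(5, 1) = 556920. Avoid both = 300540195 − 24776752 − 48288500 + 556920 = 228031863.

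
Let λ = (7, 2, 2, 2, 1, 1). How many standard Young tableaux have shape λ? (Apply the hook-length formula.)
# SYT of shape (7, 2, 2, 2, 1, 1) = 70070

Hook-length formula: f^λ = n! / Π hook(c), product over all cells c of the Young diagram. For λ = (7, 2, 2, 2, 1, 1), n = 15 boxes. Hook lengths by row (left-to-right, top-to-bottom): [12, 9, 5, 4, 3, 2, 1]; [6, 3]; [5, 2]; [4, 1]; [2]; [1]. Product of hooks = 18662400. So f^λ = 15! / 18662400 = 1307674368000 / 18662400 = 70070.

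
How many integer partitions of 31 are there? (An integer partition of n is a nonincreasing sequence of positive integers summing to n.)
p(31) = 6842

Compute p(n) via the recurrence p(n, m) = p(n, m−1) + p(n−m, m), where p(n, m) counts partitions of n with all parts ≤ m and p(n) = p(n, n). The base cases are p(0, m) = 1 and p(n, 0) = 0 for n > 0. Filling the table yields p(31) = 6842. (Euler's pentagonal recurrence is an alternative.)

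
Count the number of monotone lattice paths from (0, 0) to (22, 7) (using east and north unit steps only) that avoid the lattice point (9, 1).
Number of paths = 1289460

Total paths from (0, 0) to (22, 7): C(29, 22) = 1560780. Paths through (9, 1): (paths (0, 0) → (9, 1)) × (paths (9, 1) → (22, 7)) = C(10, 9) · C(19, 13) = 10 · 27132 = 271320. Avoidance count = 1560780 − 271320 = 1289460.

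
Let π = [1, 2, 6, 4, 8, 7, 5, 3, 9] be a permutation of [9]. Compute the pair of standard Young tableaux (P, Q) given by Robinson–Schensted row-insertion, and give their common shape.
P = [1, 2, 3, 5, 9] / [4, 7] / [6] / [8];  Q = [1, 2, 3, 5, 9] / [4, 6] / [7] / [8];  common shape = (5, 2, 1, 1)

Row-insert the values π_1, π_2, … into P one at a time, bumping the leftmost entry strictly greater than the inserted value down to the next row. The recording tableau Q records, in position (i, j), the step at which that cell was added to P.
  Insert 1 (step 1): P = [1];  Q = [1]
  Insert 2 (step 2): P = [1, 2];  Q = [1, 2]
  Insert 6 (step 3): P = [1, 2, 6];  Q = [1, 2, 3]
  Insert 4 (step 4): P = [1, 2, 4] / [6];  Q = [1, 2, 3] / [4]
  Insert 8 (step 5): P = [1, 2, 4, 8] / [6];  Q = [1, 2, 3, 5] / [4]
  Insert 7 (step 6): P = [1, 2, 4, 7] / [6, 8];  Q = [1, 2, 3, 5] / [4, 6]
  Insert 5 (step 7): P = [1, 2, 4, 5] / [6, 7] / [8];  Q = [1, 2, 3, 5] / [4, 6] / [7]
  Insert 3 (step 8): P = [1, 2, 3, 5] / [4, 7] / [6] / [8];  Q = [1, 2, 3, 5] / [4, 6] / [7] / [8]
  Insert 9 (step 9): P = [1, 2, 3, 5, 9] / [4, 7] / [6] / [8];  Q = [1, 2, 3, 5, 9] / [4, 6] / [7] / [8]
Final shape: (5, 2, 1, 1).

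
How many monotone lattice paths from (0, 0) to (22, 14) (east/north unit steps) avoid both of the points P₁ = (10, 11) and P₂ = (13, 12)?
Number of paths = 3427392440

Inclusion–exclusion. Total paths: C(36, 22) = 3796297200. Through P₁: C(21, 10)·C(15, 12) = 160485780. Through P₂: C(25, 13)·C(11, 9) = 286016500. Since P₁ is strictly southwest of P₂, a monotone path through both must visit P₁ then P₂; paths through both = C(21, 10)·C(4, 3)·C(11, 9) = 77597520. Avoid both = 3796297200 − 160485780 − 286016500 + 77597520 = 3427392440.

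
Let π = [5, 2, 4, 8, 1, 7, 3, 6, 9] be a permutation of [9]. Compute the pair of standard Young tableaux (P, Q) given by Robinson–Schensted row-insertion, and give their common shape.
P = [1, 3, 6, 9] / [2, 4, 7] / [5, 8];  Q = [1, 3, 4, 9] / [2, 6, 8] / [5, 7];  common shape = (4, 3, 2)

Row-insert the values π_1, π_2, … into P one at a time, bumping the leftmost entry strictly greater than the inserted value down to the next row. The recording tableau Q records, in position (i, j), the step at which that cell was added to P.
  Insert 5 (step 1): P = [5];  Q = [1]
  Insert 2 (step 2): P = [2] / [5];  Q = [1] / [2]
  Insert 4 (step 3): P = [2, 4] / [5];  Q = [1, 3] / [2]
  Insert 8 (step 4): P = [2, 4, 8] / [5];  Q = [1, 3, 4] / [2]
  Insert 1 (step 5): P = [1, 4, 8] / [2] / [5];  Q = [1, 3, 4] / [2] / [5]
  Insert 7 (step 6): P = [1, 4, 7] / [2, 8] / [5];  Q = [1, 3, 4] / [2, 6] / [5]
  Insert 3 (step 7): P = [1, 3, 7] / [2, 4] / [5, 8];  Q = [1, 3, 4] / [2, 6] / [5, 7]
  Insert 6 (step 8): P = [1, 3, 6] / [2, 4, 7] / [5, 8];  Q = [1, 3, 4] / [2, 6, 8] / [5, 7]
  Insert 9 (step 9): P = [1, 3, 6, 9] / [2, 4, 7] / [5, 8];  Q = [1, 3, 4, 9] / [2, 6, 8] / [5, 7]
Final shape: (4, 3, 2).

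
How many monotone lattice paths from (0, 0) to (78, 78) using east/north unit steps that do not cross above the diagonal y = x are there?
C_78 = 73745243611532458459690151854647329239335600

These NE paths below the diagonal are counted by the Catalan number C_n = (1/(n + 1)) · C(2n, n). For n = 78: C_78 = (1/79) · C(156, 78) = 5825874245311064218315521996517139009907512400/79 = 73745243611532458459690151854647329239335600.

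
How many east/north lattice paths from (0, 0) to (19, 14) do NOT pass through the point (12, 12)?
Number of paths = 721459584

Total paths from (0, 0) to (19, 14): C(33, 19) = 818809200. Paths through (12, 12): (paths (0, 0) → (12, 12)) × (paths (12, 12) → (19, 14)) = C(24, 12) · C(9, 7) = 2704156 · 36 = 97349616. Avoidance count = 818809200 − 97349616 = 721459584.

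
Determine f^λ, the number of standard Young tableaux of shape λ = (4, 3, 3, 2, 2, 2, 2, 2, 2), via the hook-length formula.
# SYT of shape (4, 3, 3, 2, 2, 2, 2, 2, 2) = 45265220

Hook-length formula: f^λ = n! / Π hook(c), product over all cells c of the Young diagram. For λ = (4, 3, 3, 2, 2, 2, 2, 2, 2), n = 22 boxes. Hook lengths by row (left-to-right, top-to-bottom): [12, 11, 4, 1]; [10, 9, 2]; [9, 8, 1]; [7, 6]; [6, 5]; [5, 4]; [4, 3]; [3, 2]; [2, 1]. Product of hooks = 24831442944000. So f^λ = 22! / 24831442944000 = 1124000727777607680000 / 24831442944000 = 45265220.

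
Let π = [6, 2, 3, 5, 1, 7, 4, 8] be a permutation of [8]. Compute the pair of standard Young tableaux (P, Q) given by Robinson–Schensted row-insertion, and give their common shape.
P = [1, 3, 4, 7, 8] / [2, 5] / [6];  Q = [1, 3, 4, 6, 8] / [2, 7] / [5];  common shape = (5, 2, 1)

Row-insert the values π_1, π_2, … into P one at a time, bumping the leftmost entry strictly greater than the inserted value down to the next row. The recording tableau Q records, in position (i, j), the step at which that cell was added to P.
  Insert 6 (step 1): P = [6];  Q = [1]
  Insert 2 (step 2): P = [2] / [6];  Q = [1] / [2]
  Insert 3 (step 3): P = [2, 3] / [6];  Q = [1, 3] / [2]
  Insert 5 (step 4): P = [2, 3, 5] / [6];  Q = [1, 3, 4] / [2]
  Insert 1 (step 5): P = [1, 3, 5] / [2] / [6];  Q = [1, 3, 4] / [2] / [5]
  Insert 7 (step 6): P = [1, 3, 5, 7] / [2] / [6];  Q = [1, 3, 4, 6] / [2] / [5]
  Insert 4 (step 7): P = [1, 3, 4, 7] / [2, 5] / [6];  Q = [1, 3, 4, 6] / [2, 7] / [5]
  Insert 8 (step 8): P = [1, 3, 4, 7, 8] / [2, 5] / [6];  Q = [1, 3, 4, 6, 8] / [2, 7] / [5]
Final shape: (5, 2, 1).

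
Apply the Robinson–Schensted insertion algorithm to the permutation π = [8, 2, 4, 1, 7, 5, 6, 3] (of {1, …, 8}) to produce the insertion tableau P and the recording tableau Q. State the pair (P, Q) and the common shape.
P = [1, 3, 5, 6] / [2, 4] / [7] / [8];  Q = [1, 3, 5, 7] / [2, 6] / [4] / [8];  common shape = (4, 2, 1, 1)

Row-insert the values π_1, π_2, … into P one at a time, bumping the leftmost entry strictly greater than the inserted value down to the next row. The recording tableau Q records, in position (i, j), the step at which that cell was added to P.
  Insert 8 (step 1): P = [8];  Q = [1]
  Insert 2 (step 2): P = [2] / [8];  Q = [1] / [2]
  Insert 4 (step 3): P = [2, 4] / [8];  Q = [1, 3] / [2]
  Insert 1 (step 4): P = [1, 4] / [2] / [8];  Q = [1, 3] / [2] / [4]
  Insert 7 (step 5): P = [1, 4, 7] / [2] / [8];  Q = [1, 3, 5] / [2] / [4]
  Insert 5 (step 6): P = [1, 4, 5] / [2, 7] / [8];  Q = [1, 3, 5] / [2, 6] / [4]
  Insert 6 (step 7): P = [1, 4, 5, 6] / [2, 7] / [8];  Q = [1, 3, 5, 7] / [2, 6] / [4]
  Insert 3 (step 8): P = [1, 3, 5, 6] / [2, 4] / [7] / [8];  Q = [1, 3, 5, 7] / [2, 6] / [4] / [8]
Final shape: (4, 2, 1, 1).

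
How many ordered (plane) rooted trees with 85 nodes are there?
C_84 = 270557451039395118028642463289168566420671280440

These ordered rooted trees are counted by the Catalan number C_n = (1/(n + 1)) · C(2n, n). For n = 84: C_84 = (1/85) · C(168, 84) = 22997383338348585032434609379579328145757058837400/85 = 270557451039395118028642463289168566420671280440.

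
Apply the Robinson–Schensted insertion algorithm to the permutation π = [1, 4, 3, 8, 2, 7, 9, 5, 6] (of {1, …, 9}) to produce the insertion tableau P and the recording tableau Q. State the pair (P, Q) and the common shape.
P = [1, 2, 5, 6] / [3, 7, 9] / [4, 8];  Q = [1, 2, 4, 7] / [3, 6, 9] / [5, 8];  common shape = (4, 3, 2)

Row-insert the values π_1, π_2, … into P one at a time, bumping the leftmost entry strictly greater than the inserted value down to the next row. The recording tableau Q records, in position (i, j), the step at which that cell was added to P.
  Insert 1 (step 1): P = [1];  Q = [1]
  Insert 4 (step 2): P = [1, 4];  Q = [1, 2]
  Insert 3 (step 3): P = [1, 3] / [4];  Q = [1, 2] / [3]
  Insert 8 (step 4): P = [1, 3, 8] / [4];  Q = [1, 2, 4] / [3]
  Insert 2 (step 5): P = [1, 2, 8] / [3] / [4];  Q = [1, 2, 4] / [3] / [5]
  Insert 7 (step 6): P = [1, 2, 7] / [3, 8] / [4];  Q = [1, 2, 4] / [3, 6] / [5]
  Insert 9 (step 7): P = [1, 2, 7, 9] / [3, 8] / [4];  Q = [1, 2, 4, 7] / [3, 6] / [5]
  Insert 5 (step 8): P = [1, 2, 5, 9] / [3, 7] / [4, 8];  Q = [1, 2, 4, 7] / [3, 6] / [5, 8]
  Insert 6 (step 9): P = [1, 2, 5, 6] / [3, 7, 9] / [4, 8];  Q = [1, 2, 4, 7] / [3, 6, 9] / [5, 8]
Final shape: (4, 3, 2).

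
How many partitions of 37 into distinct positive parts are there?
q(37) = 760

A partition into distinct parts is a strictly decreasing sequence summing to n. The recurrence d(n, m) = d(n, m−1) + d(n−m, m−1) (use part m at most once) with q(n) = d(n, n) gives q(37) = 760. (Euler's theorem: # distinct-part partitions = # odd-part partitions.)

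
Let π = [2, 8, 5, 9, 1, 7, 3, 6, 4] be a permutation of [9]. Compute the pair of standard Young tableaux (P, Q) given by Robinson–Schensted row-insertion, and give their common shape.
P = [1, 3, 4] / [2, 5, 6] / [7, 9] / [8];  Q = [1, 2, 4] / [3, 6, 8] / [5, 7] / [9];  common shape = (3, 3, 2, 1)

Row-insert the values π_1, π_2, … into P one at a time, bumping the leftmost entry strictly greater than the inserted value down to the next row. The recording tableau Q records, in position (i, j), the step at which that cell was added to P.
  Insert 2 (step 1): P = [2];  Q = [1]
  Insert 8 (step 2): P = [2, 8];  Q = [1, 2]
  Insert 5 (step 3): P = [2, 5] / [8];  Q = [1, 2] / [3]
  Insert 9 (step 4): P = [2, 5, 9] / [8];  Q = [1, 2, 4] / [3]
  Insert 1 (step 5): P = [1, 5, 9] / [2] / [8];  Q = [1, 2, 4] / [3] / [5]
  Insert 7 (step 6): P = [1, 5, 7] / [2, 9] / [8];  Q = [1, 2, 4] / [3, 6] / [5]
  Insert 3 (step 7): P = [1, 3, 7] / [2, 5] / [8, 9];  Q = [1, 2, 4] / [3, 6] / [5, 7]
  Insert 6 (step 8): P = [1, 3, 6] / [2, 5, 7] / [8, 9];  Q = [1, 2, 4] / [3, 6, 8] / [5, 7]
  Insert 4 (step 9): P = [1, 3, 4] / [2, 5, 6] / [7, 9] / [8];  Q = [1, 2, 4] / [3, 6, 8] / [5, 7] / [9]
Final shape: (3, 3, 2, 1).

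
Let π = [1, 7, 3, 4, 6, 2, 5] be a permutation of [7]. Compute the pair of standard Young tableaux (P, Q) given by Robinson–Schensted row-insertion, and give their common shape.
P = [1, 2, 4, 5] / [3, 6] / [7];  Q = [1, 2, 4, 5] / [3, 7] / [6];  common shape = (4, 2, 1)

Row-insert the values π_1, π_2, … into P one at a time, bumping the leftmost entry strictly greater than the inserted value down to the next row. The recording tableau Q records, in position (i, j), the step at which that cell was added to P.
  Insert 1 (step 1): P = [1];  Q = [1]
  Insert 7 (step 2): P = [1, 7];  Q = [1, 2]
  Insert 3 (step 3): P = [1, 3] / [7];  Q = [1, 2] / [3]
  Insert 4 (step 4): P = [1, 3, 4] / [7];  Q = [1, 2, 4] / [3]
  Insert 6 (step 5): P = [1, 3, 4, 6] / [7];  Q = [1, 2, 4, 5] / [3]
  Insert 2 (step 6): P = [1, 2, 4, 6] / [3] / [7];  Q = [1, 2, 4, 5] / [3] / [6]
  Insert 5 (step 7): P = [1, 2, 4, 5] / [3, 6] / [7];  Q = [1, 2, 4, 5] / [3, 7] / [6]
Final shape: (4, 2, 1).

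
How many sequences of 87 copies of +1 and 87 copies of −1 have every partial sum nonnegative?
C_87 = 16435314834665426797069144960762886143367590394940

These ballot sequences are counted by the Catalan number C_n = (1/(n + 1)) · C(2n, n). For n = 87: C_87 = (1/88) · C(174, 87) = 1446307705450557558142084756547133980616347954754720/88 = 16435314834665426797069144960762886143367590394940.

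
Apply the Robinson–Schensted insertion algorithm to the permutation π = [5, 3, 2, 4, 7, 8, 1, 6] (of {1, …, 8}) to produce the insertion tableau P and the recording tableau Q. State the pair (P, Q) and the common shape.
P = [1, 4, 6, 8] / [2, 7] / [3] / [5];  Q = [1, 4, 5, 6] / [2, 8] / [3] / [7];  common shape = (4, 2, 1, 1)

Row-insert the values π_1, π_2, … into P one at a time, bumping the leftmost entry strictly greater than the inserted value down to the next row. The recording tableau Q records, in position (i, j), the step at which that cell was added to P.
  Insert 5 (step 1): P = [5];  Q = [1]
  Insert 3 (step 2): P = [3] / [5];  Q = [1] / [2]
  Insert 2 (step 3): P = [2] / [3] / [5];  Q = [1] / [2] / [3]
  Insert 4 (step 4): P = [2, 4] / [3] / [5];  Q = [1, 4] / [2] / [3]
  Insert 7 (step 5): P = [2, 4, 7] / [3] / [5];  Q = [1, 4, 5] / [2] / [3]
  Insert 8 (step 6): P = [2, 4, 7, 8] / [3] / [5];  Q = [1, 4, 5, 6] / [2] / [3]
  Insert 1 (step 7): P = [1, 4, 7, 8] / [2] / [3] / [5];  Q = [1, 4, 5, 6] / [2] / [3] / [7]
  Insert 6 (step 8): P = [1, 4, 6, 8] / [2, 7] / [3] / [5];  Q = [1, 4, 5, 6] / [2, 8] / [3] / [7]
Final shape: (4, 2, 1, 1).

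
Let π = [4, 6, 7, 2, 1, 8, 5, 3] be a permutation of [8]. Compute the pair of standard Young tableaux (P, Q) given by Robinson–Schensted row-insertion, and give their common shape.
P = [1, 3, 7, 8] / [2, 5] / [4, 6];  Q = [1, 2, 3, 6] / [4, 7] / [5, 8];  common shape = (4, 2, 2)

Row-insert the values π_1, π_2, … into P one at a time, bumping the leftmost entry strictly greater than the inserted value down to the next row. The recording tableau Q records, in position (i, j), the step at which that cell was added to P.
  Insert 4 (step 1): P = [4];  Q = [1]
  Insert 6 (step 2): P = [4, 6];  Q = [1, 2]
  Insert 7 (step 3): P = [4, 6, 7];  Q = [1, 2, 3]
  Insert 2 (step 4): P = [2, 6, 7] / [4];  Q = [1, 2, 3] / [4]
  Insert 1 (step 5): P = [1, 6, 7] / [2] / [4];  Q = [1, 2, 3] / [4] / [5]
  Insert 8 (step 6): P = [1, 6, 7, 8] / [2] / [4];  Q = [1, 2, 3, 6] / [4] / [5]
  Insert 5 (step 7): P = [1, 5, 7, 8] / [2, 6] / [4];  Q = [1, 2, 3, 6] / [4, 7] / [5]
  Insert 3 (step 8): P = [1, 3, 7, 8] / [2, 5] / [4, 6];  Q = [1, 2, 3, 6] / [4, 7] / [5, 8]
Final shape: (4, 2, 2).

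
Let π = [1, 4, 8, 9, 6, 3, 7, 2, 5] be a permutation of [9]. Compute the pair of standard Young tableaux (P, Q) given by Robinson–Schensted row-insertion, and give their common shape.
P = [1, 2, 5, 7] / [3, 6] / [4, 9] / [8];  Q = [1, 2, 3, 4] / [5, 7] / [6, 9] / [8];  common shape = (4, 2, 2, 1)

Row-insert the values π_1, π_2, … into P one at a time, bumping the leftmost entry strictly greater than the inserted value down to the next row. The recording tableau Q records, in position (i, j), the step at which that cell was added to P.
  Insert 1 (step 1): P = [1];  Q = [1]
  Insert 4 (step 2): P = [1, 4];  Q = [1, 2]
  Insert 8 (step 3): P = [1, 4, 8];  Q = [1, 2, 3]
  Insert 9 (step 4): P = [1, 4, 8, 9];  Q = [1, 2, 3, 4]
  Insert 6 (step 5): P = [1, 4, 6, 9] / [8];  Q = [1, 2, 3, 4] / [5]
  Insert 3 (step 6): P = [1, 3, 6, 9] / [4] / [8];  Q = [1, 2, 3, 4] / [5] / [6]
  Insert 7 (step 7): P = [1, 3, 6, 7] / [4, 9] / [8];  Q = [1, 2, 3, 4] / [5, 7] / [6]
  Insert 2 (step 8): P = [1, 2, 6, 7] / [3, 9] / [4] / [8];  Q = [1, 2, 3, 4] / [5, 7] / [6] / [8]
  Insert 5 (step 9): P = [1, 2, 5, 7] / [3, 6] / [4, 9] / [8];  Q = [1, 2, 3, 4] / [5, 7] / [6, 9] / [8]
Final shape: (4, 2, 2, 1).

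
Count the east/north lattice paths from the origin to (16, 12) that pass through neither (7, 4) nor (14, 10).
Number of paths = 14029599

Inclusion–exclusion. Total paths: C(28, 16) = 30421755. Through P₁: C(11, 7)·C(17, 9) = 8022300. Through P₂: C(24, 14)·C(4, 2) = 11767536. Since P₁ is strictly southwest of P₂, a monotone path through both must visit P₁ then P₂; paths through both = C(11, 7)·C(13, 7)·C(4, 2) = 3397680. Avoid both = 30421755 − 8022300 − 11767536 + 3397680 = 14029599.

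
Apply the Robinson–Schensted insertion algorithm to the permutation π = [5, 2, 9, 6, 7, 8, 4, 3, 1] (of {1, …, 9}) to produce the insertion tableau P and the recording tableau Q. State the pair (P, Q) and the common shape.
P = [1, 3, 7, 8] / [2, 6] / [4] / [5] / [9];  Q = [1, 3, 5, 6] / [2, 4] / [7] / [8] / [9];  common shape = (4, 2, 1, 1, 1)

Row-insert the values π_1, π_2, … into P one at a time, bumping the leftmost entry strictly greater than the inserted value down to the next row. The recording tableau Q records, in position (i, j), the step at which that cell was added to P.
  Insert 5 (step 1): P = [5];  Q = [1]
  Insert 2 (step 2): P = [2] / [5];  Q = [1] / [2]
  Insert 9 (step 3): P = [2, 9] / [5];  Q = [1, 3] / [2]
  Insert 6 (step 4): P = [2, 6] / [5, 9];  Q = [1, 3] / [2, 4]
  Insert 7 (step 5): P = [2, 6, 7] / [5, 9];  Q = [1, 3, 5] / [2, 4]
  Insert 8 (step 6): P = [2, 6, 7, 8] / [5, 9];  Q = [1, 3, 5, 6] / [2, 4]
  Insert 4 (step 7): P = [2, 4, 7, 8] / [5, 6] / [9];  Q = [1, 3, 5, 6] / [2, 4] / [7]
  Insert 3 (step 8): P = [2, 3, 7, 8] / [4, 6] / [5] / [9];  Q = [1, 3, 5, 6] / [2, 4] / [7] / [8]
  Insert 1 (step 9): P = [1, 3, 7, 8] / [2, 6] / [4] / [5] / [9];  Q = [1, 3, 5, 6] / [2, 4] / [7] / [8] / [9]
Final shape: (4, 2, 1, 1, 1).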